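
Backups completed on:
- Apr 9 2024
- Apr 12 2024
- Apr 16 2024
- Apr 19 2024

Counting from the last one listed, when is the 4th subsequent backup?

Gaps: 3, 4, 3 days — not constant, but cyclic with period 2.
The events fall on every Tuesday and Friday.
Next Tuesday: Apr 23 2024.
The following Friday is Apr 26 2024.
Next Tuesday: Apr 30 2024.
Next Friday: May 3 2024.

May 3 2024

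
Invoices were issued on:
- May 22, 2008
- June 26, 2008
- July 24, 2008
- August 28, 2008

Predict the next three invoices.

September 25, 2008; October 23, 2008; November 27, 2008

All dates are Thursdays, 35, 28, 35 days apart.
Specifically, the 4th Thursday of each month.
September 2008 — 4th Thursday is September 25, 2008.
October 2008 — 4th Thursday is October 23, 2008.
4th Thursday of November 2008: November 27, 2008.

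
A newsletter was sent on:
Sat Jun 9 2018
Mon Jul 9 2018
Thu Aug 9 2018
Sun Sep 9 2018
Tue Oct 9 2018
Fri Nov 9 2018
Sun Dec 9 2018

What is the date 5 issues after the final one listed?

Thu May 9 2019

The day-of-month is always 9 (30, 31, 31, 30, 31, 30 days between events).
So this recurs on the 9th of each month.
Next: January 2019 → Wed Jan 9 2019.
February 2019: Sat Feb 9 2019.
March 2019: Sat Mar 9 2019.
Next: April 2019 → Tue Apr 9 2019.
Next: May 2019 → Thu May 9 2019.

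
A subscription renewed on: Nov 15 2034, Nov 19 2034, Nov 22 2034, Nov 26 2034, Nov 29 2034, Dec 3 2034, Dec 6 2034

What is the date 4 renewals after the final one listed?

Dec 20 2034

Every event lands on a Wednesday or Sunday (gaps cycle 4, 3, 4, 3, 4, 3).
So the schedule is: every Wednesday and Sunday.
The following Sunday is Dec 10 2034.
Next Wednesday: Dec 13 2034.
The following Sunday is Dec 17 2034.
Next Wednesday: Dec 20 2034.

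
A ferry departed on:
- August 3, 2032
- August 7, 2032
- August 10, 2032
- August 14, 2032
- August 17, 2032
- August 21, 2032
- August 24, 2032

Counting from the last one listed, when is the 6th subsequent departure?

The gap pattern 4, 3, 4, 3, 4, 3 repeats every 2 events.
These are the Tuesdays and Saturdays of each week.
Next Saturday: August 28, 2032.
Next Tuesday: August 31, 2032.
The following Saturday is September 4, 2032.
Next Tuesday: September 7, 2032.
The following Saturday is September 11, 2032.
Next Tuesday: September 14, 2032.

September 14, 2032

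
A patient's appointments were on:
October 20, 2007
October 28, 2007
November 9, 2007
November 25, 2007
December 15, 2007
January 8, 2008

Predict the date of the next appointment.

February 5, 2008

The spacing grows by 4 each time: 8, 12, 16, 20, 24 days.
Next gap: 28 days. January 8, 2008 + 28 days = February 5, 2008.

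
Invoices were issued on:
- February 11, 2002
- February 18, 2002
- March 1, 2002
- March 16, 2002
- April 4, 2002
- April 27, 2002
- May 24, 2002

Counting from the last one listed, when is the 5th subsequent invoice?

December 5, 2002

Intervals are 7, 11, 15, 19, 23, 27 days — an arithmetic progression with common difference 4.
Next gap: 31 days. May 24, 2002 + 31 days = June 24, 2002.
Next gap: 35 days. June 24, 2002 + 35 days = July 29, 2002.
Next gap: 39 days. July 29, 2002 + 39 days = September 6, 2002.
Next gap: 43 days. September 6, 2002 + 43 days = October 19, 2002.
Next gap: 47 days. October 19, 2002 + 47 days = December 5, 2002.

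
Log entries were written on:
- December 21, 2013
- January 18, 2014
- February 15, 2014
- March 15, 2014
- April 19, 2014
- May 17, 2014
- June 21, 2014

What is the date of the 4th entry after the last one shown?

October 18, 2014

These are Saturdays at 28- or 35-day spacing (28, 28, 28, 35, 28, 35).
The pattern: 3rd Saturday of the month.
3rd Saturday of July 2014: July 19, 2014.
3rd Saturday of August 2014: August 16, 2014.
3rd Saturday of September 2014: September 20, 2014.
October 2014 — 3rd Saturday is October 18, 2014.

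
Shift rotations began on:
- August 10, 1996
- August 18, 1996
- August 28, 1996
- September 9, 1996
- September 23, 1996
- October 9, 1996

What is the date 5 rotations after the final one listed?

January 27, 1997

Gaps: 8, 10, 12, 14, 16 days — each gap is 2 larger than the previous one.
Next gap: 18 days. October 9, 1996 + 18 days = October 27, 1996.
Next gap: 20 days. October 27, 1996 + 20 days = November 16, 1996.
Next gap: 22 days. November 16, 1996 + 22 days = December 8, 1996.
Next gap: 24 days. December 8, 1996 + 24 days = January 1, 1997.
Next gap: 26 days. January 1, 1997 + 26 days = January 27, 1997.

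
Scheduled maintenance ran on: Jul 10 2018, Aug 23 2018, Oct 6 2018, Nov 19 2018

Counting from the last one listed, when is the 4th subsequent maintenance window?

May 14 2019

Gaps between consecutive events: 44, 44, 44 days — a constant 44-day interval.
Nov 19 2018 + 44 days = Jan 2 2019.
Jan 2 2019 + 44 days = Feb 15 2019.
Feb 15 2019 + 44 days = Mar 31 2019.
Mar 31 2019 + 44 days = May 14 2019.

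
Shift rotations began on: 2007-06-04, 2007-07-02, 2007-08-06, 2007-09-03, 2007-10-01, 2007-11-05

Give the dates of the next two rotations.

Gaps: 28, 35, 28, 28, 35 days — a mix of 28 and 35. Every date is a Monday.
Each is the 1st Monday of its month.
1st Monday of December 2007: 2007-12-03.
1st Monday of January 2008: 2008-01-07.

2007-12-03, 2008-01-07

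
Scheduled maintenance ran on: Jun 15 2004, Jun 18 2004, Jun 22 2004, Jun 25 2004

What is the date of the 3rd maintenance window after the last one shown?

Jul 6 2004

The gap pattern 3, 4, 3 repeats every 2 events.
These are the Tuesdays and Fridays of each week.
The following Tuesday is Jun 29 2004.
The following Friday is Jul 2 2004.
Next Tuesday: Jul 6 2004.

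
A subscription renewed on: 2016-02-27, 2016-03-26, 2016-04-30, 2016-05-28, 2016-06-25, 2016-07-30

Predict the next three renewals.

2016-08-27, 2016-09-24, 2016-10-29

All Saturdays; the gaps (28, 35, 28, 28, 35) vary with month length.
This is the last Saturday of each month.
August 2016 ends with Saturday 2016-08-27.
Last Saturday of September 2016: 2016-09-24.
October 2016 ends with Saturday 2016-10-29.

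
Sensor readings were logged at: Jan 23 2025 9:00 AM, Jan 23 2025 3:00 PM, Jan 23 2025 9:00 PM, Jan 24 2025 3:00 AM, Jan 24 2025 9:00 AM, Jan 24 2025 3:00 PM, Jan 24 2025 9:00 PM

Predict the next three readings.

Jan 25 2025 3:00 AM, Jan 25 2025 9:00 AM, Jan 25 2025 3:00 PM

Gaps: 6, 6, 6, 6, 6, 6 hours — each event is 6 hours after the previous one.
Jan 24 2025 9:00 PM + 6 h = Jan 25 2025 3:00 AM.
Jan 25 2025 3:00 AM + 6 h = Jan 25 2025 9:00 AM.
Jan 25 2025 9:00 AM + 6 h = Jan 25 2025 3:00 PM.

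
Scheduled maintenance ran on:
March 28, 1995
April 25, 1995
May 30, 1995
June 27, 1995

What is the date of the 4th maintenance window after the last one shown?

October 31, 1995

All Tuesdays; the gaps (28, 35, 28) vary with month length.
This is the last Tuesday of each month.
July 1995 ends with Tuesday July 25, 1995.
August 1995 ends with Tuesday August 29, 1995.
Last Tuesday of September 1995: September 26, 1995.
Last Tuesday of October 1995: October 31, 1995.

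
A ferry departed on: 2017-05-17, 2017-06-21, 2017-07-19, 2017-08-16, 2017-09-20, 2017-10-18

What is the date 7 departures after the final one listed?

All dates are Wednesdays, 35, 28, 28, 35, 28 days apart.
Specifically, the 3rd Wednesday of each month.
3rd Wednesday of November 2017: 2017-11-15.
December 2017 — 3rd Wednesday is 2017-12-20.
3rd Wednesday of January 2018: 2018-01-17.
3rd Wednesday of February 2018: 2018-02-21.
March 2018 — 3rd Wednesday is 2018-03-21.
3rd Wednesday of April 2018: 2018-04-18.
3rd Wednesday of May 2018: 2018-05-16.

2018-05-16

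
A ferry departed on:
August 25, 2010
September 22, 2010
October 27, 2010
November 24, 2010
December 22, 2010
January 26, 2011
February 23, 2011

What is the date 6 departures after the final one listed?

All dates are Wednesdays, 28, 35, 28, 28, 35, 28 days apart.
Specifically, the 4th Wednesday of each month.
March 2011 — 4th Wednesday is March 23, 2011.
4th Wednesday of April 2011: April 27, 2011.
4th Wednesday of May 2011: May 25, 2011.
June 2011 — 4th Wednesday is June 22, 2011.
July 2011 — 4th Wednesday is July 27, 2011.
4th Wednesday of August 2011: August 24, 2011.

August 24, 2011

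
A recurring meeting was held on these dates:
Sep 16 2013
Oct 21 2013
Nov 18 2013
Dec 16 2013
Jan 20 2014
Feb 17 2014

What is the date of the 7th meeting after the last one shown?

Sep 15 2014

These are Mondays at 28- or 35-day spacing (35, 28, 28, 35, 28).
The pattern: 3rd Monday of the month.
March 2014 — 3rd Monday is Mar 17 2014.
3rd Monday of April 2014: Apr 21 2014.
3rd Monday of May 2014: May 19 2014.
3rd Monday of June 2014: Jun 16 2014.
3rd Monday of July 2014: Jul 21 2014.
August 2014 — 3rd Monday is Aug 18 2014.
September 2014 — 3rd Monday is Sep 15 2014.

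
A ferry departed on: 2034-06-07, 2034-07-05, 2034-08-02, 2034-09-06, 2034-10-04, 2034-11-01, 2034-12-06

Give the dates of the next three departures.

These are Wednesdays at 28- or 35-day spacing (28, 28, 35, 28, 28, 35).
The pattern: 1st Wednesday of the month.
January 2035 — 1st Wednesday is 2035-01-03.
1st Wednesday of February 2035: 2035-02-07.
1st Wednesday of March 2035: 2035-03-07.

2035-01-03, 2035-02-07, 2035-03-07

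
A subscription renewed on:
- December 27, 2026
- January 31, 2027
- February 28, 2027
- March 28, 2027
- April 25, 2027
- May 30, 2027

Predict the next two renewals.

June 27, 2027; July 25, 2027

All Sundays; the gaps (35, 28, 28, 28, 35) vary with month length.
This is the last Sunday of each month.
Last Sunday of June 2027: June 27, 2027.
Last Sunday of July 2027: July 25, 2027.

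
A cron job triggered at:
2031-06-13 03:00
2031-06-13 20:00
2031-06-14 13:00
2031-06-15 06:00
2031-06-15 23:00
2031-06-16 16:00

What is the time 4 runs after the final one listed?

2031-06-19 12:00

Spacing: 17, 17, 17, 17, 17 h — constant 17 h.
2031-06-16 16:00 + 17 h = 2031-06-17 09:00.
2031-06-17 09:00 + 17 h = 2031-06-18 02:00.
2031-06-18 02:00 + 17 h = 2031-06-18 19:00.
2031-06-18 19:00 + 17 h = 2031-06-19 12:00.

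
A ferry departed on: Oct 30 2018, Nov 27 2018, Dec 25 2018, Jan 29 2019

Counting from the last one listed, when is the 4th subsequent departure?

These are Tuesdays with 28, 28, 35-day gaps.
Each is the final Tuesday of its month — Oct 30 2018 is past the 28th, so '4th Tuesday' doesn't fit.
Last Tuesday of February 2019: Feb 26 2019.
March 2019 ends with Tuesday Mar 26 2019.
Last Tuesday of April 2019: Apr 30 2019.
Last Tuesday of May 2019: May 28 2019.

May 28 2019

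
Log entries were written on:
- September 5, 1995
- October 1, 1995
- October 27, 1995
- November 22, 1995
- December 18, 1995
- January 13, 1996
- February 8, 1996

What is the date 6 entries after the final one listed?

Gaps between consecutive events: 26, 26, 26, 26, 26, 26 days — a constant 26-day interval.
February 8, 1996 + 26 days = March 5, 1996.
March 5, 1996 + 26 days = March 31, 1996.
March 31, 1996 + 26 days = April 26, 1996.
April 26, 1996 + 26 days = May 22, 1996.
May 22, 1996 + 26 days = June 17, 1996.
June 17, 1996 + 26 days = July 13, 1996.

July 13, 1996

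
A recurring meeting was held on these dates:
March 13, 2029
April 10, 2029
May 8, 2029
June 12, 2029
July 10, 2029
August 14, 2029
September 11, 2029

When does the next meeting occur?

These are Tuesdays at 28- or 35-day spacing (28, 28, 35, 28, 35, 28).
The pattern: 2nd Tuesday of the month.
2nd Tuesday of October 2029: October 9, 2029.

October 9, 2029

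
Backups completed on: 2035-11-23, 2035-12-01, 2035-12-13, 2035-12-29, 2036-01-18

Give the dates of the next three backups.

2036-02-11, 2036-03-10, 2036-04-11

Intervals are 8, 12, 16, 20 days — an arithmetic progression with common difference 4.
Next gap: 24 days. 2036-01-18 + 24 days = 2036-02-11.
Next gap: 28 days. 2036-02-11 + 28 days = 2036-03-10.
Next gap: 32 days. 2036-03-10 + 32 days = 2036-04-11.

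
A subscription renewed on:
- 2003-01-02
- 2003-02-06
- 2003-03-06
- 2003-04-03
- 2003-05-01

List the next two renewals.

2003-06-05, 2003-07-03

Gaps: 35, 28, 28, 28 days — a mix of 28 and 35. Every date is a Thursday.
Each is the 1st Thursday of its month.
June 2003 — 1st Thursday is 2003-06-05.
July 2003 — 1st Thursday is 2003-07-03.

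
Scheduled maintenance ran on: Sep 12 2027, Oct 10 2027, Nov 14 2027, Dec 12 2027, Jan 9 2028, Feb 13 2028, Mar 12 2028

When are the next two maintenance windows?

These are Sundays at 28- or 35-day spacing (28, 35, 28, 28, 35, 28).
The pattern: 2nd Sunday of the month.
2nd Sunday of April 2028: Apr 9 2028.
2nd Sunday of May 2028: May 14 2028.

Apr 9 2028, May 14 2028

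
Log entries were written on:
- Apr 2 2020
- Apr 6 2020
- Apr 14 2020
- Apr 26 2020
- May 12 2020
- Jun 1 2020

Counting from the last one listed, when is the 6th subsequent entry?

Dec 22 2020

Intervals are 4, 8, 12, 16, 20 days — an arithmetic progression with common difference 4.
Next gap: 24 days. Jun 1 2020 + 24 days = Jun 25 2020.
Next gap: 28 days. Jun 25 2020 + 28 days = Jul 23 2020.
Next gap: 32 days. Jul 23 2020 + 32 days = Aug 24 2020.
Next gap: 36 days. Aug 24 2020 + 36 days = Sep 29 2020.
Next gap: 40 days. Sep 29 2020 + 40 days = Nov 8 2020.
Next gap: 44 days. Nov 8 2020 + 44 days = Dec 22 2020.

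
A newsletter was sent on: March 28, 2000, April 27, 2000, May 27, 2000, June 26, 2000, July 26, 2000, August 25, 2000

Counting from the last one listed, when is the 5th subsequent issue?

January 22, 2001

Gaps between consecutive events: 30, 30, 30, 30, 30 days — a constant 30-day interval.
August 25, 2000 + 30 days = September 24, 2000.
September 24, 2000 + 30 days = October 24, 2000.
October 24, 2000 + 30 days = November 23, 2000.
November 23, 2000 + 30 days = December 23, 2000.
December 23, 2000 + 30 days = January 22, 2001.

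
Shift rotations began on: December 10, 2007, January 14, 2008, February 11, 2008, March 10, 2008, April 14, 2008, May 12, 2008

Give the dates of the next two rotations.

June 9, 2008; July 14, 2008

All dates are Mondays, 35, 28, 28, 35, 28 days apart.
Specifically, the 2nd Monday of each month.
June 2008 — 2nd Monday is June 9, 2008.
July 2008 — 2nd Monday is July 14, 2008.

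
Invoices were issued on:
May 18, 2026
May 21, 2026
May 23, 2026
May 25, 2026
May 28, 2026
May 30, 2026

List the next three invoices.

June 1, 2026; June 4, 2026; June 6, 2026

The gap pattern 3, 2, 2, 3, 2 repeats every 3 events.
These are the Mondays, Thursdays and Saturdays of each week.
Next Monday: June 1, 2026.
The following Thursday is June 4, 2026.
Next Saturday: June 6, 2026.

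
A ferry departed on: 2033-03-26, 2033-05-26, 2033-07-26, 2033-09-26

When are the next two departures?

2033-11-26, 2034-01-26

Gaps: 61, 61, 62 days — not constant. Every event is on the 26th of the month.
Pattern: the 26th of every 2 months.
Next: November 2033 → 2033-11-26.
January 2034: 2034-01-26.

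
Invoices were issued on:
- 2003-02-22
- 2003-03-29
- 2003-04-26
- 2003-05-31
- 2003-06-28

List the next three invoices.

All Saturdays; the gaps (35, 28, 35, 28) vary with month length.
This is the last Saturday of each month.
Last Saturday of July 2003: 2003-07-26.
August 2003 ends with Saturday 2003-08-30.
September 2003 ends with Saturday 2003-09-27.

2003-07-26, 2003-08-30, 2003-09-27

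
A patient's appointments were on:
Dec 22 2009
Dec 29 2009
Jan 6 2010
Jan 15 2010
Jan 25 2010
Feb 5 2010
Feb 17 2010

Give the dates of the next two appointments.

The spacing grows by 1 each time: 7, 8, 9, 10, 11, 12 days.
Next gap: 13 days. Feb 17 2010 + 13 days = Mar 2 2010.
Next gap: 14 days. Mar 2 2010 + 14 days = Mar 16 2010.

Mar 2 2010, Mar 16 2010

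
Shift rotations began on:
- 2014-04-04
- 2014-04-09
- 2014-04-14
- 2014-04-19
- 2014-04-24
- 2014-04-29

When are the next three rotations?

2014-05-04, 2014-05-09, 2014-05-14

Gaps between consecutive events: 5, 5, 5, 5, 5 days — a constant 5-day interval.
2014-04-29 + 5 days = 2014-05-04.
2014-05-04 + 5 days = 2014-05-09.
2014-05-09 + 5 days = 2014-05-14.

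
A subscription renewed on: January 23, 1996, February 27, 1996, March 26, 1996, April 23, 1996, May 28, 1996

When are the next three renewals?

June 25, 1996; July 23, 1996; August 27, 1996

Gaps: 35, 28, 28, 35 days — a mix of 28 and 35. Every date is a Tuesday.
Each is the 4th Tuesday of its month.
June 1996 — 4th Tuesday is June 25, 1996.
July 1996 — 4th Tuesday is July 23, 1996.
August 1996 — 4th Tuesday is August 27, 1996.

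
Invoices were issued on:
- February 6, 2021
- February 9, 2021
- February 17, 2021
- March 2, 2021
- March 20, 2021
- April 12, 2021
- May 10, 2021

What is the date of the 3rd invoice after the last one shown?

September 1, 2021

The spacing grows by 5 each time: 3, 8, 13, 18, 23, 28 days.
Next gap: 33 days. May 10, 2021 + 33 days = June 12, 2021.
Next gap: 38 days. June 12, 2021 + 38 days = July 20, 2021.
Next gap: 43 days. July 20, 2021 + 43 days = September 1, 2021.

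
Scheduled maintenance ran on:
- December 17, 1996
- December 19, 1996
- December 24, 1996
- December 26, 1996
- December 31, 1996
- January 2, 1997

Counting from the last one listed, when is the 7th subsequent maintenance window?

January 28, 1997

Every event lands on a Tuesday or Thursday (gaps cycle 2, 5, 2, 5, 2).
So the schedule is: every Tuesday and Thursday.
Next Tuesday: January 7, 1997.
Next Thursday: January 9, 1997.
Next Tuesday: January 14, 1997.
The following Thursday is January 16, 1997.
Next Tuesday: January 21, 1997.
Next Thursday: January 23, 1997.
The following Tuesday is January 28, 1997.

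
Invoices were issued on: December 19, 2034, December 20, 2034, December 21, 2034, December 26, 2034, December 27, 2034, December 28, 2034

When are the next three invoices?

January 2, 2035; January 3, 2035; January 4, 2035

Gaps: 1, 1, 5, 1, 1 days — not constant, but cyclic with period 3.
The events fall on every Tuesday, Wednesday and Thursday.
The following Tuesday is January 2, 2035.
Next Wednesday: January 3, 2035.
Next Thursday: January 4, 2035.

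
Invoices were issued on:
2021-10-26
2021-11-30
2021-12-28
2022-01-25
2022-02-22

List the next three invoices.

Every date is a Tuesday; gaps 35, 28, 28, 28 days.
Each is the last Tuesday of its month (at least one falls on the 29th or later, ruling out '4th Tuesday').
March 2022 ends with Tuesday 2022-03-29.
Last Tuesday of April 2022: 2022-04-26.
May 2022 ends with Tuesday 2022-05-31.

2022-03-29, 2022-04-26, 2022-05-31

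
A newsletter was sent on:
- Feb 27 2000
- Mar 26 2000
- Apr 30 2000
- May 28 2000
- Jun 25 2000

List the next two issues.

Every date is a Sunday; gaps 28, 35, 28, 28 days.
Each is the last Sunday of its month (at least one falls on the 29th or later, ruling out '4th Sunday').
Last Sunday of July 2000: Jul 30 2000.
Last Sunday of August 2000: Aug 27 2000.

Jul 30 2000, Aug 27 2000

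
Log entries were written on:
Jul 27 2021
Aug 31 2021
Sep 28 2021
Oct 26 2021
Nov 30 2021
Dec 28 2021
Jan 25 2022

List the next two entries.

Feb 22 2022, Mar 29 2022

Every date is a Tuesday; gaps 35, 28, 28, 35, 28, 28 days.
Each is the last Tuesday of its month (at least one falls on the 29th or later, ruling out '4th Tuesday').
February 2022 ends with Tuesday Feb 22 2022.
March 2022 ends with Tuesday Mar 29 2022.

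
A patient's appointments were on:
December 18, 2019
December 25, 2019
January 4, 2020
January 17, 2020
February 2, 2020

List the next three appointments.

The spacing grows by 3 each time: 7, 10, 13, 16 days.
Next gap: 19 days. February 2, 2020 + 19 days = February 21, 2020.
Next gap: 22 days. February 21, 2020 + 22 days = March 14, 2020.
Next gap: 25 days. March 14, 2020 + 25 days = April 8, 2020.

February 21, 2020; March 14, 2020; April 8, 2020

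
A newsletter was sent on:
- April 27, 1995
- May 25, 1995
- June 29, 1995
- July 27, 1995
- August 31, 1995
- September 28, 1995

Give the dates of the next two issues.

October 26, 1995; November 30, 1995

Every date is a Thursday; gaps 28, 35, 28, 35, 28 days.
Each is the last Thursday of its month (at least one falls on the 29th or later, ruling out '4th Thursday').
Last Thursday of October 1995: October 26, 1995.
November 1995 ends with Thursday November 30, 1995.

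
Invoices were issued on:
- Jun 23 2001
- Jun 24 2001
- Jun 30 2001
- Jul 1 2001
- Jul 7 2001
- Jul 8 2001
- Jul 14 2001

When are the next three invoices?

Jul 15 2001, Jul 21 2001, Jul 22 2001

The gap pattern 1, 6, 1, 6, 1, 6 repeats every 2 events.
These are the Saturdays and Sundays of each week.
Next Sunday: Jul 15 2001.
Next Saturday: Jul 21 2001.
Next Sunday: Jul 22 2001.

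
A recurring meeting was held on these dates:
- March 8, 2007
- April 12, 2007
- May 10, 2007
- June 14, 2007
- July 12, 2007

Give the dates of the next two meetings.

August 9, 2007; September 13, 2007

All dates are Thursdays, 35, 28, 35, 28 days apart.
Specifically, the 2nd Thursday of each month.
August 2007 — 2nd Thursday is August 9, 2007.
2nd Thursday of September 2007: September 13, 2007.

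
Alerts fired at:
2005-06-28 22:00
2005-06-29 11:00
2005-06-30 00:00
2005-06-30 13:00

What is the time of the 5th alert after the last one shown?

2005-07-03 06:00

Spacing: 13, 13, 13 h — constant 13 h.
2005-06-30 13:00 + 13 h = 2005-07-01 02:00.
2005-07-01 02:00 + 13 h = 2005-07-01 15:00.
2005-07-01 15:00 + 13 h = 2005-07-02 04:00.
2005-07-02 04:00 + 13 h = 2005-07-02 17:00.
2005-07-02 17:00 + 13 h = 2005-07-03 06:00.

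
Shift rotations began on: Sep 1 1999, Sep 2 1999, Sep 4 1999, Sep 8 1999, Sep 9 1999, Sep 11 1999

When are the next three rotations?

Sep 15 1999, Sep 16 1999, Sep 18 1999

The gap pattern 1, 2, 4, 1, 2 repeats every 3 events.
These are the Wednesdays, Thursdays and Saturdays of each week.
Next Wednesday: Sep 15 1999.
Next Thursday: Sep 16 1999.
Next Saturday: Sep 18 1999.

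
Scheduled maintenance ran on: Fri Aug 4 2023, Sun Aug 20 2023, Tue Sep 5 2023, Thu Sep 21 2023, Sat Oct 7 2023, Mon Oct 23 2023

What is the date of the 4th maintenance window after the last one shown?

Tue Dec 26 2023

Every event comes 16 days after the last (16, 16, 16, 16, 16).
Mon Oct 23 2023 + 16 days = Wed Nov 8 2023.
Wed Nov 8 2023 + 16 days = Fri Nov 24 2023.
Fri Nov 24 2023 + 16 days = Sun Dec 10 2023.
Sun Dec 10 2023 + 16 days = Tue Dec 26 2023.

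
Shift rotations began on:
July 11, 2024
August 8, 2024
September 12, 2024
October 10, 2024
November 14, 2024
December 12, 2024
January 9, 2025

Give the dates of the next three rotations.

February 13, 2025; March 13, 2025; April 10, 2025

Gaps: 28, 35, 28, 35, 28, 28 days — a mix of 28 and 35. Every date is a Thursday.
Each is the 2nd Thursday of its month.
2nd Thursday of February 2025: February 13, 2025.
March 2025 — 2nd Thursday is March 13, 2025.
April 2025 — 2nd Thursday is April 10, 2025.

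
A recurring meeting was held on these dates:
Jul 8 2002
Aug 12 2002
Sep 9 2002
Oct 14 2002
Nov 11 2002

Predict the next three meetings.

Dec 9 2002, Jan 13 2003, Feb 10 2003

Gaps: 35, 28, 35, 28 days — a mix of 28 and 35. Every date is a Monday.
Each is the 2nd Monday of its month.
December 2002 — 2nd Monday is Dec 9 2002.
2nd Monday of January 2003: Jan 13 2003.
2nd Monday of February 2003: Feb 10 2003.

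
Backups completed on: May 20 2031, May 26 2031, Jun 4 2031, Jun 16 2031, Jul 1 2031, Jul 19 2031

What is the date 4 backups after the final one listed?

Oct 29 2031

The spacing grows by 3 each time: 6, 9, 12, 15, 18 days.
Next gap: 21 days. Jul 19 2031 + 21 days = Aug 9 2031.
Next gap: 24 days. Aug 9 2031 + 24 days = Sep 2 2031.
Next gap: 27 days. Sep 2 2031 + 27 days = Sep 29 2031.
Next gap: 30 days. Sep 29 2031 + 30 days = Oct 29 2031.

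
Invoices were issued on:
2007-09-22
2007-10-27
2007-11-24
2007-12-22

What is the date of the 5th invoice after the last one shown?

2008-05-24

Gaps: 35, 28, 28 days — a mix of 28 and 35. Every date is a Saturday.
Each is the 4th Saturday of its month.
4th Saturday of January 2008: 2008-01-26.
February 2008 — 4th Saturday is 2008-02-23.
March 2008 — 4th Saturday is 2008-03-22.
April 2008 — 4th Saturday is 2008-04-26.
May 2008 — 4th Saturday is 2008-05-24.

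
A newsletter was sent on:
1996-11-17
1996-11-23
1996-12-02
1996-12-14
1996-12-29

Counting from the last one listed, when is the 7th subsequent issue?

The spacing grows by 3 each time: 6, 9, 12, 15 days.
Next gap: 18 days. 1996-12-29 + 18 days = 1997-01-16.
Next gap: 21 days. 1997-01-16 + 21 days = 1997-02-06.
Next gap: 24 days. 1997-02-06 + 24 days = 1997-03-02.
Next gap: 27 days. 1997-03-02 + 27 days = 1997-03-29.
Next gap: 30 days. 1997-03-29 + 30 days = 1997-04-28.
Next gap: 33 days. 1997-04-28 + 33 days = 1997-05-31.
Next gap: 36 days. 1997-05-31 + 36 days = 1997-07-06.

1997-07-06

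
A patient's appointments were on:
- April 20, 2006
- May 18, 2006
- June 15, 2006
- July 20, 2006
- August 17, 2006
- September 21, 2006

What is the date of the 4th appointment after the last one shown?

January 18, 2007

Gaps: 28, 28, 35, 28, 35 days — a mix of 28 and 35. Every date is a Thursday.
Each is the 3rd Thursday of its month.
3rd Thursday of October 2006: October 19, 2006.
3rd Thursday of November 2006: November 16, 2006.
3rd Thursday of December 2006: December 21, 2006.
3rd Thursday of January 2007: January 18, 2007.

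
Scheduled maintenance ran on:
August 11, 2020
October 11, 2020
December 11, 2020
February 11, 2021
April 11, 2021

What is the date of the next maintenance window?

The day-of-month is always 11 (61, 61, 62, 59 days between events).
So this recurs on the 11th of every 2 months.
Next: June 2021 → June 11, 2021.

June 11, 2021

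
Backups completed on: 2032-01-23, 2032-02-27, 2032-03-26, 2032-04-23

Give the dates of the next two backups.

2032-05-28, 2032-06-25

Gaps: 35, 28, 28 days — a mix of 28 and 35. Every date is a Friday.
Each is the 4th Friday of its month.
May 2032 — 4th Friday is 2032-05-28.
4th Friday of June 2032: 2032-06-25.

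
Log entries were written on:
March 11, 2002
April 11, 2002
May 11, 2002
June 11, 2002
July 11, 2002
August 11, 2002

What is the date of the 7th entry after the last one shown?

March 11, 2003

Gaps: 31, 30, 31, 30, 31 days — not constant. Every event is on the 11th of the month.
Pattern: the 11th of each month.
September 2002: September 11, 2002.
October 2002: October 11, 2002.
November 2002: November 11, 2002.
December 2002: December 11, 2002.
Next: January 2003 → January 11, 2003.
February 2003: February 11, 2003.
Next: March 2003 → March 11, 2003.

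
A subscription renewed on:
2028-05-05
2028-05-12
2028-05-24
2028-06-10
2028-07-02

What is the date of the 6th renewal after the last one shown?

Intervals are 7, 12, 17, 22 days — an arithmetic progression with common difference 5.
Next gap: 27 days. 2028-07-02 + 27 days = 2028-07-29.
Next gap: 32 days. 2028-07-29 + 32 days = 2028-08-30.
Next gap: 37 days. 2028-08-30 + 37 days = 2028-10-06.
Next gap: 42 days. 2028-10-06 + 42 days = 2028-11-17.
Next gap: 47 days. 2028-11-17 + 47 days = 2029-01-03.
Next gap: 52 days. 2029-01-03 + 52 days = 2029-02-24.

2029-02-24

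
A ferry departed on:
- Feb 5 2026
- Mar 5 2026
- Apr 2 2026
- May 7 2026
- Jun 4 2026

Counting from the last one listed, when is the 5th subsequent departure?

Nov 5 2026

Gaps: 28, 28, 35, 28 days — a mix of 28 and 35. Every date is a Thursday.
Each is the 1st Thursday of its month.
1st Thursday of July 2026: Jul 2 2026.
August 2026 — 1st Thursday is Aug 6 2026.
1st Thursday of September 2026: Sep 3 2026.
October 2026 — 1st Thursday is Oct 1 2026.
1st Thursday of November 2026: Nov 5 2026.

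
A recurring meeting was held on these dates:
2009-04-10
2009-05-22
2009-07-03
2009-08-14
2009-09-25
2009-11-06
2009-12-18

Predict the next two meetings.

2010-01-29, 2010-03-12

The spacing is 42, 42, 42, 42, 42, 42 days — always 42 days.
2009-12-18 + 42 days = 2010-01-29.
2010-01-29 + 42 days = 2010-03-12.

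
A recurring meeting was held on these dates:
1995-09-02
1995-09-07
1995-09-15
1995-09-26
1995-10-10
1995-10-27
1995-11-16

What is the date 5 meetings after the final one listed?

The spacing grows by 3 each time: 5, 8, 11, 14, 17, 20 days.
Next gap: 23 days. 1995-11-16 + 23 days = 1995-12-09.
Next gap: 26 days. 1995-12-09 + 26 days = 1996-01-04.
Next gap: 29 days. 1996-01-04 + 29 days = 1996-02-02.
Next gap: 32 days. 1996-02-02 + 32 days = 1996-03-05.
Next gap: 35 days. 1996-03-05 + 35 days = 1996-04-09.

1996-04-09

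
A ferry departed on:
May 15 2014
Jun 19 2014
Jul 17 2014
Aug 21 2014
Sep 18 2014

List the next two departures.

Gaps: 35, 28, 35, 28 days — a mix of 28 and 35. Every date is a Thursday.
Each is the 3rd Thursday of its month.
3rd Thursday of October 2014: Oct 16 2014.
3rd Thursday of November 2014: Nov 20 2014.

Oct 16 2014, Nov 20 2014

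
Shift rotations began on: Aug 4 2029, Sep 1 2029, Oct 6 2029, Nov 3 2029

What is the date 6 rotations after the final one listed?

May 4 2030

These are Saturdays at 28- or 35-day spacing (28, 35, 28).
The pattern: 1st Saturday of the month.
1st Saturday of December 2029: Dec 1 2029.
1st Saturday of January 2030: Jan 5 2030.
1st Saturday of February 2030: Feb 2 2030.
1st Saturday of March 2030: Mar 2 2030.
April 2030 — 1st Saturday is Apr 6 2030.
May 2030 — 1st Saturday is May 4 2030.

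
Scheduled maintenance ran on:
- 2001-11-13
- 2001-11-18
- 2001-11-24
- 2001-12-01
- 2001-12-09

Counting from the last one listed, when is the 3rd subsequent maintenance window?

Gaps: 5, 6, 7, 8 days — each gap is 1 larger than the previous one.
Next gap: 9 days. 2001-12-09 + 9 days = 2001-12-18.
Next gap: 10 days. 2001-12-18 + 10 days = 2001-12-28.
Next gap: 11 days. 2001-12-28 + 11 days = 2002-01-08.

2002-01-08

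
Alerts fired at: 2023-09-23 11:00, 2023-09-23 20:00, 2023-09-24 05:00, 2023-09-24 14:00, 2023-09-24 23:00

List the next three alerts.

2023-09-25 08:00, 2023-09-25 17:00, 2023-09-26 02:00

Spacing: 9, 9, 9, 9 h — constant 9 h.
2023-09-24 23:00 + 9 h = 2023-09-25 08:00.
2023-09-25 08:00 + 9 h = 2023-09-25 17:00.
2023-09-25 17:00 + 9 h = 2023-09-26 02:00.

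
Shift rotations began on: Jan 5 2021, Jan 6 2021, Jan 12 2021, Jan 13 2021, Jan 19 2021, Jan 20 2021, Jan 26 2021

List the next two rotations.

Jan 27 2021, Feb 2 2021

Every event lands on a Tuesday or Wednesday (gaps cycle 1, 6, 1, 6, 1, 6).
So the schedule is: every Tuesday and Wednesday.
The following Wednesday is Jan 27 2021.
Next Tuesday: Feb 2 2021.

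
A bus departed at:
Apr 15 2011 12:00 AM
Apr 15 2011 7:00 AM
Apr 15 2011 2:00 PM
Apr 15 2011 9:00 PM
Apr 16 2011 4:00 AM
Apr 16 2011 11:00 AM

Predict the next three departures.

Apr 16 2011 6:00 PM, Apr 17 2011 1:00 AM, Apr 17 2011 8:00 AM

The interval is a steady 7 hours (7, 7, 7, 7, 7).
Apr 16 2011 11:00 AM + 7 h = Apr 16 2011 6:00 PM.
Apr 16 2011 6:00 PM + 7 h = Apr 17 2011 1:00 AM.
Apr 17 2011 1:00 AM + 7 h = Apr 17 2011 8:00 AM.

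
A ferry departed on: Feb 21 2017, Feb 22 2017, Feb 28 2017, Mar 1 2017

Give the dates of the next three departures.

Gaps: 1, 6, 1 days — not constant, but cyclic with period 2.
The events fall on every Tuesday and Wednesday.
The following Tuesday is Mar 7 2017.
Next Wednesday: Mar 8 2017.
The following Tuesday is Mar 14 2017.

Mar 7 2017, Mar 8 2017, Mar 14 2017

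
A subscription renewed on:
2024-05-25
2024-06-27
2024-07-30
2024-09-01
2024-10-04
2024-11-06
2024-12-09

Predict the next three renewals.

The spacing is 33, 33, 33, 33, 33, 33 days — always 33 days.
2024-12-09 + 33 days = 2025-01-11.
2025-01-11 + 33 days = 2025-02-13.
2025-02-13 + 33 days = 2025-03-18.

2025-01-11, 2025-02-13, 2025-03-18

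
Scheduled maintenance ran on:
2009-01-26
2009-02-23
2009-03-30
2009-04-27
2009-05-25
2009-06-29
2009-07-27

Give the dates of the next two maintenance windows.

All Mondays; the gaps (28, 35, 28, 28, 35, 28) vary with month length.
This is the last Monday of each month.
August 2009 ends with Monday 2009-08-31.
Last Monday of September 2009: 2009-09-28.

2009-08-31, 2009-09-28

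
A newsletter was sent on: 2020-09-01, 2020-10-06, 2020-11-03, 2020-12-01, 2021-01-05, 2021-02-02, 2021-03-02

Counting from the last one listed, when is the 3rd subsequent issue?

2021-06-01

All dates are Tuesdays, 35, 28, 28, 35, 28, 28 days apart.
Specifically, the 1st Tuesday of each month.
1st Tuesday of April 2021: 2021-04-06.
May 2021 — 1st Tuesday is 2021-05-04.
1st Tuesday of June 2021: 2021-06-01.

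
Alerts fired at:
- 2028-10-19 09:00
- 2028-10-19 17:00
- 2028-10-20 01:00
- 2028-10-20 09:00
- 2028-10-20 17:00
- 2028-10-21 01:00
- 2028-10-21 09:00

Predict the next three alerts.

2028-10-21 17:00, 2028-10-22 01:00, 2028-10-22 09:00

Gaps: 8, 8, 8, 8, 8, 8 hours — each event is 8 hours after the previous one.
2028-10-21 09:00 + 8 h = 2028-10-21 17:00.
2028-10-21 17:00 + 8 h = 2028-10-22 01:00.
2028-10-22 01:00 + 8 h = 2028-10-22 09:00.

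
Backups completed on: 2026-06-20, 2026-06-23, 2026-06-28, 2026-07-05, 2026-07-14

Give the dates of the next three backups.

2026-07-25, 2026-08-07, 2026-08-22

The spacing grows by 2 each time: 3, 5, 7, 9 days.
Next gap: 11 days. 2026-07-14 + 11 days = 2026-07-25.
Next gap: 13 days. 2026-07-25 + 13 days = 2026-08-07.
Next gap: 15 days. 2026-08-07 + 15 days = 2026-08-22.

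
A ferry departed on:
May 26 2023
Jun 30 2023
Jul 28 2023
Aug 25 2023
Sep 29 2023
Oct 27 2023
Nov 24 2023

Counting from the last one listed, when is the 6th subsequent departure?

May 31 2024

These are Fridays with 35, 28, 28, 35, 28, 28-day gaps.
Each is the final Friday of its month — Jun 30 2023 is past the 28th, so '4th Friday' doesn't fit.
Last Friday of December 2023: Dec 29 2023.
January 2024 ends with Friday Jan 26 2024.
February 2024 ends with Friday Feb 23 2024.
Last Friday of March 2024: Mar 29 2024.
Last Friday of April 2024: Apr 26 2024.
May 2024 ends with Friday May 31 2024.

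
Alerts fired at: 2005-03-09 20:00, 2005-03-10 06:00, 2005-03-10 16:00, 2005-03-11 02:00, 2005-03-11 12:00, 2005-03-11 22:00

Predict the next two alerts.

2005-03-12 08:00, 2005-03-12 18:00

Gaps: 10, 10, 10, 10, 10 hours — each event is 10 hours after the previous one.
2005-03-11 22:00 + 10 h = 2005-03-12 08:00.
2005-03-12 08:00 + 10 h = 2005-03-12 18:00.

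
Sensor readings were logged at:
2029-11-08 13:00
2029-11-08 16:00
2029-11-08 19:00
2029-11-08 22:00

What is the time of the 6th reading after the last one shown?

2029-11-09 16:00

Spacing: 3, 3, 3 h — constant 3 h.
2029-11-08 22:00 + 3 h = 2029-11-09 01:00.
2029-11-09 01:00 + 3 h = 2029-11-09 04:00.
2029-11-09 04:00 + 3 h = 2029-11-09 07:00.
2029-11-09 07:00 + 3 h = 2029-11-09 10:00.
2029-11-09 10:00 + 3 h = 2029-11-09 13:00.
2029-11-09 13:00 + 3 h = 2029-11-09 16:00.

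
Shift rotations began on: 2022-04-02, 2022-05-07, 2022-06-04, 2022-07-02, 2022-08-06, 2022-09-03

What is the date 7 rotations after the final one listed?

Gaps: 35, 28, 28, 35, 28 days — a mix of 28 and 35. Every date is a Saturday.
Each is the 1st Saturday of its month.
October 2022 — 1st Saturday is 2022-10-01.
November 2022 — 1st Saturday is 2022-11-05.
December 2022 — 1st Saturday is 2022-12-03.
January 2023 — 1st Saturday is 2023-01-07.
1st Saturday of February 2023: 2023-02-04.
March 2023 — 1st Saturday is 2023-03-04.
1st Saturday of April 2023: 2023-04-01.

2023-04-01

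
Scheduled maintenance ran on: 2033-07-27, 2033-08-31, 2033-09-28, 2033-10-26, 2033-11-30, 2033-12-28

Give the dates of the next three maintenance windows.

2034-01-25, 2034-02-22, 2034-03-29

Every date is a Wednesday; gaps 35, 28, 28, 35, 28 days.
Each is the last Wednesday of its month (at least one falls on the 29th or later, ruling out '4th Wednesday').
January 2034 ends with Wednesday 2034-01-25.
Last Wednesday of February 2034: 2034-02-22.
Last Wednesday of March 2034: 2034-03-29.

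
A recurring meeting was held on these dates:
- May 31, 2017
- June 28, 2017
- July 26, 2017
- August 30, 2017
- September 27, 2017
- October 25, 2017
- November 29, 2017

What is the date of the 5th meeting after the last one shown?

These are Wednesdays with 28, 28, 35, 28, 28, 35-day gaps.
Each is the final Wednesday of its month — May 31, 2017 is past the 28th, so '4th Wednesday' doesn't fit.
Last Wednesday of December 2017: December 27, 2017.
Last Wednesday of January 2018: January 31, 2018.
Last Wednesday of February 2018: February 28, 2018.
March 2018 ends with Wednesday March 28, 2018.
Last Wednesday of April 2018: April 25, 2018.

April 25, 2018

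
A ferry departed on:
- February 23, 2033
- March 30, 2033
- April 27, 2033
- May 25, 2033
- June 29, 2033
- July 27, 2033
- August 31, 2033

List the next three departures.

These are Wednesdays with 35, 28, 28, 35, 28, 35-day gaps.
Each is the final Wednesday of its month — March 30, 2033 is past the 28th, so '4th Wednesday' doesn't fit.
Last Wednesday of September 2033: September 28, 2033.
October 2033 ends with Wednesday October 26, 2033.
November 2033 ends with Wednesday November 30, 2033.

September 28, 2033; October 26, 2033; November 30, 2033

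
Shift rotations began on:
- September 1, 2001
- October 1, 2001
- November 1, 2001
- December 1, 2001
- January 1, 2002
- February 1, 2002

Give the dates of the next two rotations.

March 1, 2002; April 1, 2002

Each date is the 1st; the gaps (30, 31, 30, 31, 31) track the month lengths.
The rule is the 1st of each month.
Next: March 2002 → March 1, 2002.
April 2002: April 1, 2002.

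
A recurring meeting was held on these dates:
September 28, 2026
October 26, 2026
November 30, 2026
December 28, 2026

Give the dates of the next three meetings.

These are Mondays with 28, 35, 28-day gaps.
Each is the final Monday of its month — November 30, 2026 is past the 28th, so '4th Monday' doesn't fit.
Last Monday of January 2027: January 25, 2027.
February 2027 ends with Monday February 22, 2027.
March 2027 ends with Monday March 29, 2027.

January 25, 2027; February 22, 2027; March 29, 2027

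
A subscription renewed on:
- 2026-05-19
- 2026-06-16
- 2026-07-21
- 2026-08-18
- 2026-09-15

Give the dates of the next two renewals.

These are Tuesdays at 28- or 35-day spacing (28, 35, 28, 28).
The pattern: 3rd Tuesday of the month.
3rd Tuesday of October 2026: 2026-10-20.
November 2026 — 3rd Tuesday is 2026-11-17.

2026-10-20, 2026-11-17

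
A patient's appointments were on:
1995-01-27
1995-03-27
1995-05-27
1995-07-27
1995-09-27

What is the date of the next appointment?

1995-11-27

The day-of-month is always 27 (59, 61, 61, 62 days between events).
So this recurs on the 27th of every 2 months.
Next: November 1995 → 1995-11-27.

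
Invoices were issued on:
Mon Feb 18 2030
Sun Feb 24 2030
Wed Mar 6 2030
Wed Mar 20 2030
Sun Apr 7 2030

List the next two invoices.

Mon Apr 29 2030, Sat May 25 2030

Gaps: 6, 10, 14, 18 days — each gap is 4 larger than the previous one.
Next gap: 22 days. Sun Apr 7 2030 + 22 days = Mon Apr 29 2030.
Next gap: 26 days. Mon Apr 29 2030 + 26 days = Sat May 25 2030.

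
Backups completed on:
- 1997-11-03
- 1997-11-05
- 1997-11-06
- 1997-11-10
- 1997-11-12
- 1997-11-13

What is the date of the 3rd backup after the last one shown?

1997-11-20

Every event lands on a Monday or Wednesday or Thursday (gaps cycle 2, 1, 4, 2, 1).
So the schedule is: every Monday, Wednesday and Thursday.
The following Monday is 1997-11-17.
Next Wednesday: 1997-11-19.
Next Thursday: 1997-11-20.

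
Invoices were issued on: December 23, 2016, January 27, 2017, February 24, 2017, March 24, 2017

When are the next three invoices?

April 28, 2017; May 26, 2017; June 23, 2017

Gaps: 35, 28, 28 days — a mix of 28 and 35. Every date is a Friday.
Each is the 4th Friday of its month.
April 2017 — 4th Friday is April 28, 2017.
May 2017 — 4th Friday is May 26, 2017.
4th Friday of June 2017: June 23, 2017.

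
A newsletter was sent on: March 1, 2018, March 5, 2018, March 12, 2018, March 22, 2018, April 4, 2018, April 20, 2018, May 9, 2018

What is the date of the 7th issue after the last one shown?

December 12, 2018

The spacing grows by 3 each time: 4, 7, 10, 13, 16, 19 days.
Next gap: 22 days. May 9, 2018 + 22 days = May 31, 2018.
Next gap: 25 days. May 31, 2018 + 25 days = June 25, 2018.
Next gap: 28 days. June 25, 2018 + 28 days = July 23, 2018.
Next gap: 31 days. July 23, 2018 + 31 days = August 23, 2018.
Next gap: 34 days. August 23, 2018 + 34 days = September 26, 2018.
Next gap: 37 days. September 26, 2018 + 37 days = November 2, 2018.
Next gap: 40 days. November 2, 2018 + 40 days = December 12, 2018.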